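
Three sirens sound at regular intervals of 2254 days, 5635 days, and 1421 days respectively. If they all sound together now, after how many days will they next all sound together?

We need the least common multiple of the intervals.
2254 = 2 × 7^2 × 23
5635 = 5 × 7^2 × 23
1421 = 7^2 × 29
LCM(2254, 5635, 1421) = 2 × 5 × 7^2 × 23 × 29 = 326830.

326830 days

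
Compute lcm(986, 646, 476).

262276

986 = 2 × 17 × 29
646 = 2 × 17 × 19
476 = 2^2 × 7 × 17
LCM(986, 646, 476) = 2^2 × 7 × 17 × 19 × 29 = 262276.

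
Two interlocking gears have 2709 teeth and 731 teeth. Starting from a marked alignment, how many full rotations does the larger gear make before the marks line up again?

The first common completion time is the LCM of the periods.
2709 = 3^2 × 7 × 43
731 = 17 × 43
LCM(2709, 731) = 3^2 × 7 × 17 × 43 = 46053.
Rotations for period 2709: 46053 / 2709 = 17.

17 rotations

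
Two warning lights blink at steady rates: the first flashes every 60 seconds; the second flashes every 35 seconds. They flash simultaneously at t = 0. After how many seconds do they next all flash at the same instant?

They coincide at every common multiple of the periods; the first is the LCM.
60 = 2^2 × 3 × 5
35 = 5 × 7
LCM(60, 35) = 2^2 × 3 × 5 × 7 = 420.

420 seconds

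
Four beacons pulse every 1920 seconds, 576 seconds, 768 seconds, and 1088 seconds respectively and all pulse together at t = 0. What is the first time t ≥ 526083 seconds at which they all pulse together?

Joint pulses occur at multiples of LCM(1920, 576, 768, 1088).
1920 = 2^7 × 3 × 5
576 = 2^6 × 3^2
768 = 2^8 × 3
1088 = 2^6 × 17
LCM(1920, 576, 768, 1088) = 2^8 × 3^2 × 5 × 17 = 195840.
Smallest multiple of 195840 that is ≥ 526083: ⌈526083/195840⌉ × 195840 = 3 × 195840 = 587520.

587520 seconds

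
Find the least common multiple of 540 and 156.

540 = 2^2 × 3^3 × 5
156 = 2^2 × 3 × 13
LCM(540, 156) = 2^2 × 3^3 × 5 × 13 = 7020.

7020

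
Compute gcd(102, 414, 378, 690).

102 = 2 × 3 × 17
414 = 2 × 3^2 × 23
378 = 2 × 3^3 × 7
690 = 2 × 3 × 5 × 23
gcd(102, 414, 378, 690) = 2 × 3 = 6.

6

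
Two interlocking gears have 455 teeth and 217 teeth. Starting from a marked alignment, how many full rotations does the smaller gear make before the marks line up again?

The first common completion time is the LCM of the periods.
455 = 5 × 7 × 13
217 = 7 × 31
LCM(455, 217) = 5 × 7 × 13 × 31 = 14105.
Rotations for period 217: 14105 / 217 = 65.

65 rotations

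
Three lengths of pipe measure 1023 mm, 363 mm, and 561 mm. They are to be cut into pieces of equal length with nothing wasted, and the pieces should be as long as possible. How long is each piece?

33 mm

The greatest length dividing all of 1023, 363, and 561 is their gcd.
1023 = 3 × 11 × 31
363 = 3 × 11^2
561 = 3 × 11 × 17
gcd(1023, 363, 561) = 3 × 11 = 33.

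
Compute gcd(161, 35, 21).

7

161 = 7 × 23
35 = 5 × 7
21 = 3 × 7
gcd(161, 35, 21) = 7.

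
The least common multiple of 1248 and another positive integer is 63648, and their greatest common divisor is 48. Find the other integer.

2448

gcd × lcm = product of the two integers, so the other integer is (48 × 63648) / 1248 = 2448.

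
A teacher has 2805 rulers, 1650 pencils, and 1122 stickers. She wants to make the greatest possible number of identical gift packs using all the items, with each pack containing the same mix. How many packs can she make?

33 packs

The pack count must divide each quantity, so the greatest is gcd(2805, 1650, 1122).
2805 = 3 × 5 × 11 × 17
1650 = 2 × 3 × 5^2 × 11
1122 = 2 × 3 × 11 × 17
gcd(2805, 1650, 1122) = 3 × 11 = 33.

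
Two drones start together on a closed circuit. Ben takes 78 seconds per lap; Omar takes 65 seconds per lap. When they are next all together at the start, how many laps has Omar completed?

6 laps

The first common completion time is the LCM of the periods.
78 = 2 × 3 × 13
65 = 5 × 13
LCM(78, 65) = 2 × 3 × 5 × 13 = 390.
Laps for period 65: 390 / 65 = 6.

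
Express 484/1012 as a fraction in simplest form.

484 = 2^2 × 11^2
1012 = 2^2 × 11 × 23
gcd(484, 1012) = 2^2 × 11 = 44.
Divide numerator and denominator by 44: 484/1012 = 11/23.

11/23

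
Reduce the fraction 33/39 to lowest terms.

33 = 3 × 11
39 = 3 × 13
gcd(33, 39) = 3.
Divide numerator and denominator by 3: 33/39 = 11/13.

11/13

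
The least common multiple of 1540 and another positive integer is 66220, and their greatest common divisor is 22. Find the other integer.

946

gcd × lcm = product of the two integers, so the other integer is (22 × 66220) / 1540 = 946.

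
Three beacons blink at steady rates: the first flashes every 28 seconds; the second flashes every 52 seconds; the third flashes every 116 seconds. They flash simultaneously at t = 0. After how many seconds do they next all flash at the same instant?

We need the least common multiple of the intervals.
28 = 2^2 × 7
52 = 2^2 × 13
116 = 2^2 × 29
LCM(28, 52, 116) = 2^2 × 7 × 13 × 29 = 10556.

10556 seconds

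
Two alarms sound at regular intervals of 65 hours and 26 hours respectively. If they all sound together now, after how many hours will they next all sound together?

We need the least common multiple of the intervals.
65 = 5 × 13
26 = 2 × 13
LCM(65, 26) = 2 × 5 × 13 = 130.

130 hours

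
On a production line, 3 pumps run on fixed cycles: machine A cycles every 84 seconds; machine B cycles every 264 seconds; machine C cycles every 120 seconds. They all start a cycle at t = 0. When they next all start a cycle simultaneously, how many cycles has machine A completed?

110 cycles

All finish a whole number of cycles simultaneously at t = LCM of the periods.
84 = 2^2 × 3 × 7
264 = 2^3 × 3 × 11
120 = 2^3 × 3 × 5
LCM(84, 264, 120) = 2^3 × 3 × 5 × 7 × 11 = 9240.
Cycles for period 84: 9240 / 84 = 110.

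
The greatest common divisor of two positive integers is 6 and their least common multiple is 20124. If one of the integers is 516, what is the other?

For two integers, gcd × lcm = product, so the other is (6 × 20124) / 516 = 120744 / 516 = 234.

234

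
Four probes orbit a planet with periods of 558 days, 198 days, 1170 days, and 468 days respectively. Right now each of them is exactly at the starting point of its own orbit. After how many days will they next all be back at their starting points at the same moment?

797940 days

The first simultaneous occurrence is after LCM of the individual periods.
558 = 2 × 3^2 × 31
198 = 2 × 3^2 × 11
1170 = 2 × 3^2 × 5 × 13
468 = 2^2 × 3^2 × 13
LCM(558, 198, 1170, 468) = 2^2 × 3^2 × 5 × 11 × 13 × 31 = 797940.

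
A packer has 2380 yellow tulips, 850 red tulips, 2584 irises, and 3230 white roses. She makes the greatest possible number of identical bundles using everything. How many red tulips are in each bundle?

Number of bundles = gcd(2380, 850, 2584, 3230).
2380 = 2^2 × 5 × 7 × 17
850 = 2 × 5^2 × 17
2584 = 2^3 × 17 × 19
3230 = 2 × 5 × 17 × 19
gcd(2380, 850, 2584, 3230) = 2 × 17 = 34.
red tulips per bundle = 850 / 34 = 25.

25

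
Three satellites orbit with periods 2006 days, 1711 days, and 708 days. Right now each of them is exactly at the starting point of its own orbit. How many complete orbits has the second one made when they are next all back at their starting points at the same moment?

204 orbits

The first common completion time is the LCM of the periods.
2006 = 2 × 17 × 59
1711 = 29 × 59
708 = 2^2 × 3 × 59
LCM(2006, 1711, 708) = 2^2 × 3 × 17 × 29 × 59 = 349044.
Orbits for period 1711: 349044 / 1711 = 204.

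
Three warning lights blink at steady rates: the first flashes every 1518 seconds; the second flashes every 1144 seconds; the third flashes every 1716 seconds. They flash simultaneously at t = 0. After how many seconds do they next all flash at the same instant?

We need the least common multiple of the intervals.
1518 = 2 × 3 × 11 × 23
1144 = 2^3 × 11 × 13
1716 = 2^2 × 3 × 11 × 13
LCM(1518, 1144, 1716) = 2^3 × 3 × 11 × 13 × 23 = 78936.

78936 seconds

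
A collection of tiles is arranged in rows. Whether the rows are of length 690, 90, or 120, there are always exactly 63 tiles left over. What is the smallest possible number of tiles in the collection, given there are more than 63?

N − 63 must be a common multiple of 690, 90, and 120.
690 = 2 × 3 × 5 × 23
90 = 2 × 3^2 × 5
120 = 2^3 × 3 × 5
LCM(690, 90, 120) = 2^3 × 3^2 × 5 × 23 = 8280.
Smallest N > 63 is LCM + 63 = 8280 + 63 = 8343.

8343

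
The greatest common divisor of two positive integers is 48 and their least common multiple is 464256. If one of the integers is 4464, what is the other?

For two integers, gcd × lcm = product, so the other is (48 × 464256) / 4464 = 22284288 / 4464 = 4992.

4992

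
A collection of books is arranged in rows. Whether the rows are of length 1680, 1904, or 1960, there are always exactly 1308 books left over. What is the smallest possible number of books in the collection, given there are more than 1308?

N − 1308 must be a common multiple of 1680, 1904, and 1960.
1680 = 2^4 × 3 × 5 × 7
1904 = 2^4 × 7 × 17
1960 = 2^3 × 5 × 7^2
LCM(1680, 1904, 1960) = 2^4 × 3 × 5 × 7^2 × 17 = 199920.
Smallest N > 1308 is LCM + 1308 = 199920 + 1308 = 201228.

201228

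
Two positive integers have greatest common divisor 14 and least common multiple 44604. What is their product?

624456

For any two positive integers, gcd × lcm = product = 14 × 44604 = 624456.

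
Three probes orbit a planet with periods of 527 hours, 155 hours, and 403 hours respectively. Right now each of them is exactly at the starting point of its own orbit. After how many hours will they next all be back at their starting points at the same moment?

34255 hours

The first simultaneous occurrence is after LCM of the individual periods.
527 = 17 × 31
155 = 5 × 31
403 = 13 × 31
LCM(527, 155, 403) = 5 × 13 × 17 × 31 = 34255.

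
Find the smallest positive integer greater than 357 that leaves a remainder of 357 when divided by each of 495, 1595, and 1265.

330522

N − 357 must be a common multiple of 495, 1595, and 1265.
495 = 3^2 × 5 × 11
1595 = 5 × 11 × 29
1265 = 5 × 11 × 23
LCM(495, 1595, 1265) = 3^2 × 5 × 11 × 23 × 29 = 330165.
Smallest N > 357 is LCM + 357 = 330165 + 357 = 330522.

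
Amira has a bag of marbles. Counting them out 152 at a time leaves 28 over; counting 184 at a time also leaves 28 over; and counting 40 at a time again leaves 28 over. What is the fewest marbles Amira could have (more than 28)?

17508

N − 28 must be a common multiple of 152, 184, and 40.
152 = 2^3 × 19
184 = 2^3 × 23
40 = 2^3 × 5
LCM(152, 184, 40) = 2^3 × 5 × 19 × 23 = 17480.
Smallest N > 28 is LCM + 28 = 17480 + 28 = 17508.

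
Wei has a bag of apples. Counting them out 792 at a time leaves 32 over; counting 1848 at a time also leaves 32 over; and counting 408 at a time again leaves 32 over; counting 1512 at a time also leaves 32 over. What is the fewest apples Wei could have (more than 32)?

282776

N − 32 must be a common multiple of 792, 1848, 408, and 1512.
792 = 2^3 × 3^2 × 11
1848 = 2^3 × 3 × 7 × 11
408 = 2^3 × 3 × 17
1512 = 2^3 × 3^3 × 7
LCM(792, 1848, 408, 1512) = 2^3 × 3^3 × 7 × 11 × 17 = 282744.
Smallest N > 32 is LCM + 32 = 282744 + 32 = 282776.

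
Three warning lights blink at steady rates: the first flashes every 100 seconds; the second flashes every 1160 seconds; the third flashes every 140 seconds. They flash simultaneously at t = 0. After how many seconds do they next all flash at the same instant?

We need the least common multiple of the intervals.
100 = 2^2 × 5^2
1160 = 2^3 × 5 × 29
140 = 2^2 × 5 × 7
LCM(100, 1160, 140) = 2^3 × 5^2 × 7 × 29 = 40600.

40600 seconds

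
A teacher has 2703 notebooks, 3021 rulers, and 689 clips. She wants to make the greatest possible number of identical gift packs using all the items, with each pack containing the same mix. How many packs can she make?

53 packs

The pack count must divide each quantity, so the greatest is gcd(2703, 3021, 689).
2703 = 3 × 17 × 53
3021 = 3 × 19 × 53
689 = 13 × 53
gcd(2703, 3021, 689) = 53.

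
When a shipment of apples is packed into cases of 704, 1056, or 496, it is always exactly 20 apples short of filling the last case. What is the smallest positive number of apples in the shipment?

Being 20 short of a full case of size k means N ≡ −20 (mod k), i.e. N + 20 is a multiple of each size.
704 = 2^6 × 11
1056 = 2^5 × 3 × 11
496 = 2^4 × 31
LCM(704, 1056, 496) = 2^6 × 3 × 11 × 31 = 65472.
Smallest positive N is 65472 − 20 = 65452.

65452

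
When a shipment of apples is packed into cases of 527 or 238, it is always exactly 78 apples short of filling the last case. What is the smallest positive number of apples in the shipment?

7300

Being 78 short of a full case of size k means N ≡ −78 (mod k), i.e. N + 78 is a multiple of each size.
527 = 17 × 31
238 = 2 × 7 × 17
LCM(527, 238) = 2 × 7 × 17 × 31 = 7378.
Smallest positive N is 7378 − 78 = 7300.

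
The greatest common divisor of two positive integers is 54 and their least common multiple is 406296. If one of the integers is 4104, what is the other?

For two integers, gcd × lcm = product, so the other is (54 × 406296) / 4104 = 21939984 / 4104 = 5346.

5346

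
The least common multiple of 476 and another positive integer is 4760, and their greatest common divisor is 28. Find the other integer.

gcd × lcm = product of the two integers, so the other integer is (28 × 4760) / 476 = 280.

280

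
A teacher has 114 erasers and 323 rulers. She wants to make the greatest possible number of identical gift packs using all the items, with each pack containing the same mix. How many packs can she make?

The pack count must divide each quantity, so the greatest is gcd(114, 323).
114 = 2 × 3 × 19
323 = 17 × 19
gcd(114, 323) = 19.

19 packs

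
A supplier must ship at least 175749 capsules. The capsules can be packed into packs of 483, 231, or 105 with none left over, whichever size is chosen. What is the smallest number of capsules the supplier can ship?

The number of capsules must be a common multiple of 483, 231, and 105, so a multiple of their LCM.
483 = 3 × 7 × 23
231 = 3 × 7 × 11
105 = 3 × 5 × 7
LCM(483, 231, 105) = 3 × 5 × 7 × 11 × 23 = 26565.
Smallest multiple of 26565 that is ≥ 175749: ⌈175749/26565⌉ × 26565 = 7 × 26565 = 185955.

185955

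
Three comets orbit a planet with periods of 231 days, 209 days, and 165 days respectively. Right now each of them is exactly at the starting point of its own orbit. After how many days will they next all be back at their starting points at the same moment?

The first simultaneous occurrence is after LCM of the individual periods.
231 = 3 × 7 × 11
209 = 11 × 19
165 = 3 × 5 × 11
LCM(231, 209, 165) = 3 × 5 × 7 × 11 × 19 = 21945.

21945 days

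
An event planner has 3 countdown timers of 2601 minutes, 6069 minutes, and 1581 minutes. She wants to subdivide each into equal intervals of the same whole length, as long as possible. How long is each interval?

51 minutes

The interval must divide each timer length; the longest such is the gcd.
2601 = 3^2 × 17^2
6069 = 3 × 7 × 17^2
1581 = 3 × 17 × 31
gcd(2601, 6069, 1581) = 3 × 17 = 51.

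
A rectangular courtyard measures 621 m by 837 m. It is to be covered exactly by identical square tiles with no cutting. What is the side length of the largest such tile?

27 m

The tile side must divide both 621 and 837, so the largest is their gcd.
621 = 3^3 × 23
837 = 3^3 × 31
gcd(621, 837) = 3^3 = 27.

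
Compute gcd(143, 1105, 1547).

13

143 = 11 × 13
1105 = 5 × 13 × 17
1547 = 7 × 13 × 17
gcd(143, 1105, 1547) = 13.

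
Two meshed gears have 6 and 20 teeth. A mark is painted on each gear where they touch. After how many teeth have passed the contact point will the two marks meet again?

They coincide at every common multiple of the periods; the first is the LCM.
6 = 2 × 3
20 = 2^2 × 5
LCM(6, 20) = 2^2 × 3 × 5 = 60.

60 teeth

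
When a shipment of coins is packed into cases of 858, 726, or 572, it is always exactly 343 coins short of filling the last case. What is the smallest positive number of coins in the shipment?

18533

Being 343 short of a full case of size k means N ≡ −343 (mod k), i.e. N + 343 is a multiple of each size.
858 = 2 × 3 × 11 × 13
726 = 2 × 3 × 11^2
572 = 2^2 × 11 × 13
LCM(858, 726, 572) = 2^2 × 3 × 11^2 × 13 = 18876.
Smallest positive N is 18876 − 343 = 18533.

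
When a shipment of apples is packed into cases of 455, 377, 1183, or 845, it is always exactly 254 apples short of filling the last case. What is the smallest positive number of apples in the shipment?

171281

Being 254 short of a full case of size k means N ≡ −254 (mod k), i.e. N + 254 is a multiple of each size.
455 = 5 × 7 × 13
377 = 13 × 29
1183 = 7 × 13^2
845 = 5 × 13^2
LCM(455, 377, 1183, 845) = 5 × 7 × 13^2 × 29 = 171535.
Smallest positive N is 171535 − 254 = 171281.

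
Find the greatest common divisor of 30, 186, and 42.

30 = 2 × 3 × 5
186 = 2 × 3 × 31
42 = 2 × 3 × 7
gcd(30, 186, 42) = 2 × 3 = 6.

6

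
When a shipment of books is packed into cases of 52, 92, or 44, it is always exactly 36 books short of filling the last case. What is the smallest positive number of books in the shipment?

Being 36 short of a full case of size k means N ≡ −36 (mod k), i.e. N + 36 is a multiple of each size.
52 = 2^2 × 13
92 = 2^2 × 23
44 = 2^2 × 11
LCM(52, 92, 44) = 2^2 × 11 × 13 × 23 = 13156.
Smallest positive N is 13156 − 36 = 13120.

13120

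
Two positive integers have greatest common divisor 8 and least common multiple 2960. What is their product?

For any two positive integers, gcd × lcm = product = 8 × 2960 = 23680.

23680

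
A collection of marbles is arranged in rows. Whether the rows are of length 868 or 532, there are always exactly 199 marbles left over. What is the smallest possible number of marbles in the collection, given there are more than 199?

16691

N − 199 must be a common multiple of 868 and 532.
868 = 2^2 × 7 × 31
532 = 2^2 × 7 × 19
LCM(868, 532) = 2^2 × 7 × 19 × 31 = 16492.
Smallest N > 199 is LCM + 199 = 16492 + 199 = 16691.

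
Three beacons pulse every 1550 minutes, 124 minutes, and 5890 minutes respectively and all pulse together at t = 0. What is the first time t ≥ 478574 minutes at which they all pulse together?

530100 minutes

Joint pulses occur at multiples of LCM(1550, 124, 5890).
1550 = 2 × 5^2 × 31
124 = 2^2 × 31
5890 = 2 × 5 × 19 × 31
LCM(1550, 124, 5890) = 2^2 × 5^2 × 19 × 31 = 58900.
Smallest multiple of 58900 that is ≥ 478574: ⌈478574/58900⌉ × 58900 = 9 × 58900 = 530100.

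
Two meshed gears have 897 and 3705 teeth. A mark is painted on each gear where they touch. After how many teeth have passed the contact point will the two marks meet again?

85215 teeth

They coincide at every common multiple of the periods; the first is the LCM.
897 = 3 × 13 × 23
3705 = 3 × 5 × 13 × 19
LCM(897, 3705) = 3 × 5 × 13 × 19 × 23 = 85215.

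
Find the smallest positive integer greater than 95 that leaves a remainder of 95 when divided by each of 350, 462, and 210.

N − 95 must be a common multiple of 350, 462, and 210.
350 = 2 × 5^2 × 7
462 = 2 × 3 × 7 × 11
210 = 2 × 3 × 5 × 7
LCM(350, 462, 210) = 2 × 3 × 5^2 × 7 × 11 = 11550.
Smallest N > 95 is LCM + 95 = 11550 + 95 = 11645.

11645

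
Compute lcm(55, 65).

715

55 = 5 × 11
65 = 5 × 13
LCM(55, 65) = 5 × 11 × 13 = 715.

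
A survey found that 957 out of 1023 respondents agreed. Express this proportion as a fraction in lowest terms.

957 = 3 × 11 × 29
1023 = 3 × 11 × 31
gcd(957, 1023) = 3 × 11 = 33.
Divide numerator and denominator by 33: 957/1023 = 29/31.

29/31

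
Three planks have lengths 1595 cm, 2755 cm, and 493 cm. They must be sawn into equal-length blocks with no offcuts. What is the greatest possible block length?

29 cm

This is the greatest common divisor of 1595, 2755, and 493.
1595 = 5 × 11 × 29
2755 = 5 × 19 × 29
493 = 17 × 29
gcd(1595, 2755, 493) = 29.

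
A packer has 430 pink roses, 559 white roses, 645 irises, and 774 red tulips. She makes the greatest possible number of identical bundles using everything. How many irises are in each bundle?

15

Number of bundles = gcd(430, 559, 645, 774).
430 = 2 × 5 × 43
559 = 13 × 43
645 = 3 × 5 × 43
774 = 2 × 3^2 × 43
gcd(430, 559, 645, 774) = 43.
irises per bundle = 645 / 43 = 15.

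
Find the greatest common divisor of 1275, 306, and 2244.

1275 = 3 × 5^2 × 17
306 = 2 × 3^2 × 17
2244 = 2^2 × 3 × 11 × 17
gcd(1275, 306, 2244) = 3 × 17 = 51.

51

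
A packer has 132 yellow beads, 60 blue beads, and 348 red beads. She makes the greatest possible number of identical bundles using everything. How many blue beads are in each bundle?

5

Number of bundles = gcd(132, 60, 348).
132 = 2^2 × 3 × 11
60 = 2^2 × 3 × 5
348 = 2^2 × 3 × 29
gcd(132, 60, 348) = 2^2 × 3 = 12.
blue beads per bundle = 60 / 12 = 5.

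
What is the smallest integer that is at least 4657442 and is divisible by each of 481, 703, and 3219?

The integer must be a common multiple of 481, 703, and 3219, so a multiple of their LCM.
481 = 13 × 37
703 = 19 × 37
3219 = 3 × 29 × 37
LCM(481, 703, 3219) = 3 × 13 × 19 × 29 × 37 = 795093.
Smallest multiple of 795093 that is ≥ 4657442: ⌈4657442/795093⌉ × 795093 = 6 × 795093 = 4770558.

4770558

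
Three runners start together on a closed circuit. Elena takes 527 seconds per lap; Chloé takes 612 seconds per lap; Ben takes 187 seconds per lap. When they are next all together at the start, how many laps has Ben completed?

1116 laps

They are all back at their starting positions together after one LCM of the periods.
527 = 17 × 31
612 = 2^2 × 3^2 × 17
187 = 11 × 17
LCM(527, 612, 187) = 2^2 × 3^2 × 11 × 17 × 31 = 208692.
Laps for period 187: 208692 / 187 = 1116.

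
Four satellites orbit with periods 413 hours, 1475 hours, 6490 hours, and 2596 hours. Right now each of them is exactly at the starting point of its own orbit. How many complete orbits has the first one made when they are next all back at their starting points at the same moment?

1100 orbits

All finish a whole number of cycles simultaneously at t = LCM of the periods.
413 = 7 × 59
1475 = 5^2 × 59
6490 = 2 × 5 × 11 × 59
2596 = 2^2 × 11 × 59
LCM(413, 1475, 6490, 2596) = 2^2 × 5^2 × 7 × 11 × 59 = 454300.
Orbits for period 413: 454300 / 413 = 1100.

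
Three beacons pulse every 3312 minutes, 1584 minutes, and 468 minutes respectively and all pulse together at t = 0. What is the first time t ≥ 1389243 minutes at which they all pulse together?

1420848 minutes

Joint pulses occur at multiples of LCM(3312, 1584, 468).
3312 = 2^4 × 3^2 × 23
1584 = 2^4 × 3^2 × 11
468 = 2^2 × 3^2 × 13
LCM(3312, 1584, 468) = 2^4 × 3^2 × 11 × 13 × 23 = 473616.
Smallest multiple of 473616 that is ≥ 1389243: ⌈1389243/473616⌉ × 473616 = 3 × 473616 = 1420848.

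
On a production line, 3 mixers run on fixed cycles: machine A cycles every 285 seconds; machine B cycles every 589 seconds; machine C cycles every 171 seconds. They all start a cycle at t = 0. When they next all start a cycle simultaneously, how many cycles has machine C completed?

The first common completion time is the LCM of the periods.
285 = 3 × 5 × 19
589 = 19 × 31
171 = 3^2 × 19
LCM(285, 589, 171) = 3^2 × 5 × 19 × 31 = 26505.
Cycles for period 171: 26505 / 171 = 155.

155 cycles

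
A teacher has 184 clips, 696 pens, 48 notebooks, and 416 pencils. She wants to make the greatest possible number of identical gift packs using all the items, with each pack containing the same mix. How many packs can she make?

8 packs

The pack count must divide each quantity, so the greatest is gcd(184, 696, 48, 416).
184 = 2^3 × 23
696 = 2^3 × 3 × 29
48 = 2^4 × 3
416 = 2^5 × 13
gcd(184, 696, 48, 416) = 2^3 = 8.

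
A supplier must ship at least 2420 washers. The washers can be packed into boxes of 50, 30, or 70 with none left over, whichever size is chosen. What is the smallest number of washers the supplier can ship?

The number of washers must be a common multiple of 50, 30, and 70, so a multiple of their LCM.
50 = 2 × 5^2
30 = 2 × 3 × 5
70 = 2 × 5 × 7
LCM(50, 30, 70) = 2 × 3 × 5^2 × 7 = 1050.
Smallest multiple of 1050 that is ≥ 2420: ⌈2420/1050⌉ × 1050 = 3 × 1050 = 3150.

3150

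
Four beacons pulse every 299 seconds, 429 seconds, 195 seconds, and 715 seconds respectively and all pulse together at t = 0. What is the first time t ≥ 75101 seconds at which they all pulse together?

98670 seconds

Joint pulses occur at multiples of LCM(299, 429, 195, 715).
299 = 13 × 23
429 = 3 × 11 × 13
195 = 3 × 5 × 13
715 = 5 × 11 × 13
LCM(299, 429, 195, 715) = 3 × 5 × 11 × 13 × 23 = 49335.
Smallest multiple of 49335 that is ≥ 75101: ⌈75101/49335⌉ × 49335 = 2 × 49335 = 98670.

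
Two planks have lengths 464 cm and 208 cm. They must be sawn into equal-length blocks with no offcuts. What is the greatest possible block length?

By the Euclidean algorithm:
464 = 2 × 208 + 48
208 = 4 × 48 + 16
48 = 3 × 16 + 0
gcd(464, 208) = 16.

16 cm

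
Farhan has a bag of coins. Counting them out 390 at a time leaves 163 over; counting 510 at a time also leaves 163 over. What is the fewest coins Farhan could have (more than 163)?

N − 163 must be a common multiple of 390 and 510.
390 = 2 × 3 × 5 × 13
510 = 2 × 3 × 5 × 17
LCM(390, 510) = 2 × 3 × 5 × 13 × 17 = 6630.
Smallest N > 163 is LCM + 163 = 6630 + 163 = 6793.

6793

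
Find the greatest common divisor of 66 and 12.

66 = 2 × 3 × 11
12 = 2^2 × 3
gcd(66, 12) = 2 × 3 = 6.

6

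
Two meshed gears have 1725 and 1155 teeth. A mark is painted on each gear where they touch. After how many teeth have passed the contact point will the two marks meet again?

They coincide at every common multiple of the periods; the first is the LCM.
1725 = 3 × 5^2 × 23
1155 = 3 × 5 × 7 × 11
LCM(1725, 1155) = 3 × 5^2 × 7 × 11 × 23 = 132825.

132825 teeth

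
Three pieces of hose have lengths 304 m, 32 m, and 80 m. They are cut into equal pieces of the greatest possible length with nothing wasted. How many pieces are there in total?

Piece length = gcd(304, 32, 80).
304 = 2^4 × 19
32 = 2^5
80 = 2^4 × 5
gcd(304, 32, 80) = 2^4 = 16.
Total pieces = 304/16 + 32/16 + 80/16 = 19 + 2 + 5 = 26.

26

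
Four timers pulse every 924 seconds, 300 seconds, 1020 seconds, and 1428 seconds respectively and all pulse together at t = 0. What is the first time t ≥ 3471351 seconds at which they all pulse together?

3534300 seconds

Joint pulses occur at multiples of LCM(924, 300, 1020, 1428).
924 = 2^2 × 3 × 7 × 11
300 = 2^2 × 3 × 5^2
1020 = 2^2 × 3 × 5 × 17
1428 = 2^2 × 3 × 7 × 17
LCM(924, 300, 1020, 1428) = 2^2 × 3 × 5^2 × 7 × 11 × 17 = 392700.
Smallest multiple of 392700 that is ≥ 3471351: ⌈3471351/392700⌉ × 392700 = 9 × 392700 = 3534300.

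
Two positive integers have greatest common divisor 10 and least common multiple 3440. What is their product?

For any two positive integers, gcd × lcm = product = 10 × 3440 = 34400.

34400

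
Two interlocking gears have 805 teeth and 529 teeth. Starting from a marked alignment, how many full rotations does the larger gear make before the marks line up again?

The first common completion time is the LCM of the periods.
805 = 5 × 7 × 23
529 = 23^2
LCM(805, 529) = 5 × 7 × 23^2 = 18515.
Rotations for period 805: 18515 / 805 = 23.

23 rotations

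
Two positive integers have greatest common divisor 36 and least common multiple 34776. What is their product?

1251936

For any two positive integers, gcd × lcm = product = 36 × 34776 = 1251936.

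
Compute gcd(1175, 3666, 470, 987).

1175 = 5^2 × 47
3666 = 2 × 3 × 13 × 47
470 = 2 × 5 × 47
987 = 3 × 7 × 47
gcd(1175, 3666, 470, 987) = 47.

47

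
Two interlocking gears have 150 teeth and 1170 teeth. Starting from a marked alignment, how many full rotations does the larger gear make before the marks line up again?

The first common completion time is the LCM of the periods.
150 = 2 × 3 × 5^2
1170 = 2 × 3^2 × 5 × 13
LCM(150, 1170) = 2 × 3^2 × 5^2 × 13 = 5850.
Rotations for period 1170: 5850 / 1170 = 5.

5 rotations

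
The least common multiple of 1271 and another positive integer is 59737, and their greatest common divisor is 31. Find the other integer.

gcd × lcm = product of the two integers, so the other integer is (31 × 59737) / 1271 = 1457.

1457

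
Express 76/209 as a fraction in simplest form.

76 = 2^2 × 19
209 = 11 × 19
gcd(76, 209) = 19.
Divide numerator and denominator by 19: 76/209 = 4/11.

4/11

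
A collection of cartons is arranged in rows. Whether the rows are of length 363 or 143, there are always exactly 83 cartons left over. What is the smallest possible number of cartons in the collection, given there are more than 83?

4802

N − 83 must be a common multiple of 363 and 143.
363 = 3 × 11^2
143 = 11 × 13
LCM(363, 143) = 3 × 11^2 × 13 = 4719.
Smallest N > 83 is LCM + 83 = 4719 + 83 = 4802.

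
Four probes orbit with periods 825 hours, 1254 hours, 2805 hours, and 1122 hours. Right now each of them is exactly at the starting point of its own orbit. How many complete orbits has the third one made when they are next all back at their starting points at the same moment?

The first common completion time is the LCM of the periods.
825 = 3 × 5^2 × 11
1254 = 2 × 3 × 11 × 19
2805 = 3 × 5 × 11 × 17
1122 = 2 × 3 × 11 × 17
LCM(825, 1254, 2805, 1122) = 2 × 3 × 5^2 × 11 × 17 × 19 = 532950.
Orbits for period 2805: 532950 / 2805 = 190.

190 orbits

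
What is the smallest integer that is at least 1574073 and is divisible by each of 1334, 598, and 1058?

The integer must be a common multiple of 1334, 598, and 1058, so a multiple of their LCM.
1334 = 2 × 23 × 29
598 = 2 × 13 × 23
1058 = 2 × 23^2
LCM(1334, 598, 1058) = 2 × 13 × 23^2 × 29 = 398866.
Smallest multiple of 398866 that is ≥ 1574073: ⌈1574073/398866⌉ × 398866 = 4 × 398866 = 1595464.

1595464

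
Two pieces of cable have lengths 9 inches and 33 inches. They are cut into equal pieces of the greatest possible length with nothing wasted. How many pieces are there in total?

Piece length = gcd(9, 33).
9 = 3^2
33 = 3 × 11
gcd(9, 33) = 3.
Total pieces = 9/3 + 33/3 = 3 + 11 = 14.

14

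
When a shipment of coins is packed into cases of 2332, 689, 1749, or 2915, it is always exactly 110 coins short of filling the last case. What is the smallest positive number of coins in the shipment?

Being 110 short of a full case of size k means N ≡ −110 (mod k), i.e. N + 110 is a multiple of each size.
2332 = 2^2 × 11 × 53
689 = 13 × 53
1749 = 3 × 11 × 53
2915 = 5 × 11 × 53
LCM(2332, 689, 1749, 2915) = 2^2 × 3 × 5 × 11 × 13 × 53 = 454740.
Smallest positive N is 454740 − 110 = 454630.

454630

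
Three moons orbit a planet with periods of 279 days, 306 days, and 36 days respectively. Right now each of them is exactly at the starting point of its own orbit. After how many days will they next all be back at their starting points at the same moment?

18972 days

They coincide at every common multiple of the periods; the first is the LCM.
279 = 3^2 × 31
306 = 2 × 3^2 × 17
36 = 2^2 × 3^2
LCM(279, 306, 36) = 2^2 × 3^2 × 17 × 31 = 18972.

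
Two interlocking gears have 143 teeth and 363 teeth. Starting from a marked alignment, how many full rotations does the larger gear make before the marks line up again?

They are all back at their starting positions together after one LCM of the periods.
143 = 11 × 13
363 = 3 × 11^2
LCM(143, 363) = 3 × 11^2 × 13 = 4719.
Rotations for period 363: 4719 / 363 = 13.

13 rotations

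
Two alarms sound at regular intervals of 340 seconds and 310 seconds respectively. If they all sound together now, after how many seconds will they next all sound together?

The first simultaneous occurrence is after LCM of the individual periods.
340 = 2^2 × 5 × 17
310 = 2 × 5 × 31
LCM(340, 310) = 2^2 × 5 × 17 × 31 = 10540.

10540 seconds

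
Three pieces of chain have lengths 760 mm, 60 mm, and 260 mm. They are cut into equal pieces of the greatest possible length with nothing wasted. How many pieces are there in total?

54

Piece length = gcd(760, 60, 260).
760 = 2^3 × 5 × 19
60 = 2^2 × 3 × 5
260 = 2^2 × 5 × 13
gcd(760, 60, 260) = 2^2 × 5 = 20.
Total pieces = 760/20 + 60/20 + 260/20 = 38 + 3 + 13 = 54.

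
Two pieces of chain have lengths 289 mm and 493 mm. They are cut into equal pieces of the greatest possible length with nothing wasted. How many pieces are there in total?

Piece length = gcd(289, 493).
289 = 17^2
493 = 17 × 29
gcd(289, 493) = 17.
Total pieces = 289/17 + 493/17 = 17 + 29 = 46.

46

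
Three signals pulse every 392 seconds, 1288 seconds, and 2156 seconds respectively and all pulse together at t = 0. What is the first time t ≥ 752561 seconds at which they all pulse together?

Joint pulses occur at multiples of LCM(392, 1288, 2156).
392 = 2^3 × 7^2
1288 = 2^3 × 7 × 23
2156 = 2^2 × 7^2 × 11
LCM(392, 1288, 2156) = 2^3 × 7^2 × 11 × 23 = 99176.
Smallest multiple of 99176 that is ≥ 752561: ⌈752561/99176⌉ × 99176 = 8 × 99176 = 793408.

793408 seconds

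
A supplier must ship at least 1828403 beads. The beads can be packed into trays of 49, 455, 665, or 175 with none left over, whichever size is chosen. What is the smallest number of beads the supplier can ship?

The number of beads must be a common multiple of 49, 455, 665, and 175, so a multiple of their LCM.
49 = 7^2
455 = 5 × 7 × 13
665 = 5 × 7 × 19
175 = 5^2 × 7
LCM(49, 455, 665, 175) = 5^2 × 7^2 × 13 × 19 = 302575.
Smallest multiple of 302575 that is ≥ 1828403: ⌈1828403/302575⌉ × 302575 = 7 × 302575 = 2118025.

2118025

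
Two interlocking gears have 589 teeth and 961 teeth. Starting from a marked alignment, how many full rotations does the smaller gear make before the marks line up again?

31 rotations

They are all back at their starting positions together after one LCM of the periods.
589 = 19 × 31
961 = 31^2
LCM(589, 961) = 19 × 31^2 = 18259.
Rotations for period 589: 18259 / 589 = 31.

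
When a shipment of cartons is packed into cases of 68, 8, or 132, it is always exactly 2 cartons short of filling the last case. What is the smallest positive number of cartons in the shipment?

Being 2 short of a full case of size k means N ≡ −2 (mod k), i.e. N + 2 is a multiple of each size.
68 = 2^2 × 17
8 = 2^3
132 = 2^2 × 3 × 11
LCM(68, 8, 132) = 2^3 × 3 × 11 × 17 = 4488.
Smallest positive N is 4488 − 2 = 4486.

4486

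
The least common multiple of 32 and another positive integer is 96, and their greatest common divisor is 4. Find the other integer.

gcd × lcm = product of the two integers, so the other integer is (4 × 96) / 32 = 12.

12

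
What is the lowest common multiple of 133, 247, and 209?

19019

133 = 7 × 19
247 = 13 × 19
209 = 11 × 19
LCM(133, 247, 209) = 7 × 11 × 13 × 19 = 19019.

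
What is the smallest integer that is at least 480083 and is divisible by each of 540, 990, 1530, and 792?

The integer must be a common multiple of 540, 990, 1530, and 792, so a multiple of their LCM.
540 = 2^2 × 3^3 × 5
990 = 2 × 3^2 × 5 × 11
1530 = 2 × 3^2 × 5 × 17
792 = 2^3 × 3^2 × 11
LCM(540, 990, 1530, 792) = 2^3 × 3^3 × 5 × 11 × 17 = 201960.
Smallest multiple of 201960 that is ≥ 480083: ⌈480083/201960⌉ × 201960 = 3 × 201960 = 605880.

605880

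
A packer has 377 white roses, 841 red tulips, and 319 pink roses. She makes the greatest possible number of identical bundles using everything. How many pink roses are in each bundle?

11

Number of bundles = gcd(377, 841, 319).
377 = 13 × 29
841 = 29^2
319 = 11 × 29
gcd(377, 841, 319) = 29.
pink roses per bundle = 319 / 29 = 11.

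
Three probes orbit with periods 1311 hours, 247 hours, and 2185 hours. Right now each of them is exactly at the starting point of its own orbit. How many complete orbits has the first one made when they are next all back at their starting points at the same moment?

65 orbits

All finish a whole number of cycles simultaneously at t = LCM of the periods.
1311 = 3 × 19 × 23
247 = 13 × 19
2185 = 5 × 19 × 23
LCM(1311, 247, 2185) = 3 × 5 × 13 × 19 × 23 = 85215.
Orbits for period 1311: 85215 / 1311 = 65.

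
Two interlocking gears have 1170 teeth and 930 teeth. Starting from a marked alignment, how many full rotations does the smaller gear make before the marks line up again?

All finish a whole number of cycles simultaneously at t = LCM of the periods.
1170 = 2 × 3^2 × 5 × 13
930 = 2 × 3 × 5 × 31
LCM(1170, 930) = 2 × 3^2 × 5 × 13 × 31 = 36270.
Rotations for period 930: 36270 / 930 = 39.

39 rotations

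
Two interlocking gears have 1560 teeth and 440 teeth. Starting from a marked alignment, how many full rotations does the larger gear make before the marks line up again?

11 rotations

They are all back at their starting positions together after one LCM of the periods.
1560 = 2^3 × 3 × 5 × 13
440 = 2^3 × 5 × 11
LCM(1560, 440) = 2^3 × 3 × 5 × 11 × 13 = 17160.
Rotations for period 1560: 17160 / 1560 = 11.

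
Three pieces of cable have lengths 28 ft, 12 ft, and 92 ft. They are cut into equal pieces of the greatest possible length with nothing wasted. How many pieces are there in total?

33

Piece length = gcd(28, 12, 92).
28 = 2^2 × 7
12 = 2^2 × 3
92 = 2^2 × 23
gcd(28, 12, 92) = 2^2 = 4.
Total pieces = 28/4 + 12/4 + 92/4 = 7 + 3 + 23 = 33.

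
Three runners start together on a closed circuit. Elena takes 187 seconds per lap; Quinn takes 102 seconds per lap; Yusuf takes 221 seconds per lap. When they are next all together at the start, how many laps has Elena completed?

All finish a whole number of cycles simultaneously at t = LCM of the periods.
187 = 11 × 17
102 = 2 × 3 × 17
221 = 13 × 17
LCM(187, 102, 221) = 2 × 3 × 11 × 13 × 17 = 14586.
Laps for period 187: 14586 / 187 = 78.

78 laps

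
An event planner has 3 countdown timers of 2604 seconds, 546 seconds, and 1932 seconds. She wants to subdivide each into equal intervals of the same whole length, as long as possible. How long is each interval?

The interval must divide each timer length; the longest such is the gcd.
2604 = 2^2 × 3 × 7 × 31
546 = 2 × 3 × 7 × 13
1932 = 2^2 × 3 × 7 × 23
gcd(2604, 546, 1932) = 2 × 3 × 7 = 42.

42 seconds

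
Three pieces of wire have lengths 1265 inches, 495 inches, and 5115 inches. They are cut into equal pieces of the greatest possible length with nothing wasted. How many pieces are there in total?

Piece length = gcd(1265, 495, 5115).
1265 = 5 × 11 × 23
495 = 3^2 × 5 × 11
5115 = 3 × 5 × 11 × 31
gcd(1265, 495, 5115) = 5 × 11 = 55.
Total pieces = 1265/55 + 495/55 + 5115/55 = 23 + 9 + 93 = 125.

125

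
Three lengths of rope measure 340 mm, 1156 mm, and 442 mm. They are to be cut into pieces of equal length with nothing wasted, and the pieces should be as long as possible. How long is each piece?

34 mm

Each piece length must divide every original length, so the longest possible is gcd(340, 1156, 442).
340 = 2^2 × 5 × 17
1156 = 2^2 × 17^2
442 = 2 × 13 × 17
gcd(340, 1156, 442) = 2 × 17 = 34.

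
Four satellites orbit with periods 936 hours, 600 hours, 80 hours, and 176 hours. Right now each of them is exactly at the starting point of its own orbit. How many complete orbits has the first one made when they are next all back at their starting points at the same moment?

All finish a whole number of cycles simultaneously at t = LCM of the periods.
936 = 2^3 × 3^2 × 13
600 = 2^3 × 3 × 5^2
80 = 2^4 × 5
176 = 2^4 × 11
LCM(936, 600, 80, 176) = 2^4 × 3^2 × 5^2 × 11 × 13 = 514800.
Orbits for period 936: 514800 / 936 = 550.

550 orbits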